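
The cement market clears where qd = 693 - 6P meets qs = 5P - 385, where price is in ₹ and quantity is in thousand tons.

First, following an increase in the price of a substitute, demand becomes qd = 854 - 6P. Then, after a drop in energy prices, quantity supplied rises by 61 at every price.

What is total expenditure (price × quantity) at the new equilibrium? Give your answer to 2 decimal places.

Solve the original market: 693 - 6P = 5P - 385, hence P = 98 and q = 105.
After the shift, demand is qd = 854 - 6P and supply is qs = 5P - 324.
Equate the new curves: 854 - 6P = 5P - 324, giving 1178 = 11P, P = 1178/11 ≈ 107.0909, q = 2326/11 ≈ 211.4545.
New expenditure = 107.0909 × 211.4545 = 22644.86.

22644.86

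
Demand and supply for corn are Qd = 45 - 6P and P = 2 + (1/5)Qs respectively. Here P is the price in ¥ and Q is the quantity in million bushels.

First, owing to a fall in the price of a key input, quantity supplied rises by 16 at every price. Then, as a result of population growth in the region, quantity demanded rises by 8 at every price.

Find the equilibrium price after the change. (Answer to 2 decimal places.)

Before the shock: 45 - 6P = 5P - 10 ⇒ 55 = 11P ⇒ P = 5, Q = 15.
With the change applied: demand Qd = 53 - 6P, supply Qs = 5P + 6.
New equilibrium: 53 - 6P = 5P + 6 ⇒ 47 = 11P ⇒ P = 47/11 ≈ 4.2727, Q = 301/11 ≈ 27.3636.

4.27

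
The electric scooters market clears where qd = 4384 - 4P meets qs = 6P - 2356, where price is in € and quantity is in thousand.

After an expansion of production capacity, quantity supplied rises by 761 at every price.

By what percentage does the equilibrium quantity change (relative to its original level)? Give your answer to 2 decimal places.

+18.03

Original equilibrium: 4384 - 4P = 6P - 2356 gives 6740 = 10P, so P = 674 and q = 1688.
After the shift, demand is qd = 4384 - 4P and supply is qs = 6P - 1595.
Setting them equal: 4384 - 4P = 6P - 1595 → 5979 = 10P, so P = 597.9 and q = 1992.4.
%Δq = (1992.4 − 1688) / 1688 × 100 = +18.03%.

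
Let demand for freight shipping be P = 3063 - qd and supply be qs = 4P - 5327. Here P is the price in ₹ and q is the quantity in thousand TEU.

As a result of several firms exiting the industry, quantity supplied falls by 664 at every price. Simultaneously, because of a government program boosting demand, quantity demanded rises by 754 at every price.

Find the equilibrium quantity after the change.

Initially, 3063 - P = 4P - 5327, so 8390 = 5P and P = 1678, q = 1385.
The new curves are qd = 3817 - P (demand) and qs = 4P - 5991 (supply).
Equate the new curves: 3817 - P = 4P - 5991, giving 9808 = 5P, P = 1961.6, q = 1855.4.

1855.4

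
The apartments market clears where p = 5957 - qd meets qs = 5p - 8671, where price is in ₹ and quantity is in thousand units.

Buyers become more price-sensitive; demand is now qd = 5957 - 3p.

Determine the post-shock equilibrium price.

1828.5

Original equilibrium: 5957 - p = 5p - 8671 gives 14628 = 6p, so p = 2438 and q = 3519.
After the shift, demand is qd = 5957 - 3p and supply is qs = 5p - 8671.
Clearing the new market: 5957 - 3p = 5p - 8671, so p = 1828.5 and q = 471.5.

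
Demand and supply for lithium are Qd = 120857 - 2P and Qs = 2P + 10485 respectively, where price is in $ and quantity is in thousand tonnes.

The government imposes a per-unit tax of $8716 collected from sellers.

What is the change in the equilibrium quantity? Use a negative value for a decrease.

Initially, 120857 - 2P = 2P + 10485, so 110372 = 4P and P = 27593, Q = 65671.
Since sellers keep the price net of the tax, the effective supply curve becomes Qs = 2P - 6947.
Setting them equal: 120857 - 2P = 2P - 6947 → 127804 = 4P, so P = 31951 and Q = 56955.
ΔQ = 56955 − 65671 = -8716.

-8716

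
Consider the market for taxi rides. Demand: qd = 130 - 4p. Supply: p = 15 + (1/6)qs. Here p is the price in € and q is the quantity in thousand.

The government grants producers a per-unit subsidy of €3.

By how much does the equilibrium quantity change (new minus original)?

Initially, 130 - 4p = 6p - 90, so 220 = 10p and p = 22, q = 42.
Since sellers receive the price plus the subsidy, the effective supply curve becomes qs = 6p - 72.
New equilibrium: 130 - 4p = 6p - 72 ⇒ 202 = 10p ⇒ p = 20.2, q = 49.2.
Δq = 49.2 − 42 = +7.2.

+7.2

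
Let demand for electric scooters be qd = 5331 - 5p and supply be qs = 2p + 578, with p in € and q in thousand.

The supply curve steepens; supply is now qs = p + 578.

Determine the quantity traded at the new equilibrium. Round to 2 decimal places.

1370.17

Initially, 5331 - 5p = 2p + 578, so 4753 = 7p and p = 679, q = 1936.
After the shift, demand is qd = 5331 - 5p and supply is qs = p + 578.
Equate the new curves: 5331 - 5p = p + 578, giving 4753 = 6p, p = 4753/6 ≈ 792.1667, q = 8221/6 ≈ 1370.1667.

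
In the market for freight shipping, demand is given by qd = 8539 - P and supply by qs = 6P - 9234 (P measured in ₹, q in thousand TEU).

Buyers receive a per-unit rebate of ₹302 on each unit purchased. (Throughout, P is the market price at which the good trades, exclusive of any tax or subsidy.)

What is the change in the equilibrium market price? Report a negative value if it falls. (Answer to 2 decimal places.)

Before the shock: 8539 - P = 6P - 9234 ⇒ 17773 = 7P ⇒ P = 2539, q = 6000.
Since buyers' out-of-pocket price is the market price minus the rebate, the effective demand curve becomes qd = 8841 - P.
Setting them equal: 8841 - P = 6P - 9234 → 18075 = 7P, so P = 18075/7 ≈ 2582.1429 and q = 43812/7 ≈ 6258.8571.
ΔP = 2582.1429 − 2539 = +43.14.

+43.14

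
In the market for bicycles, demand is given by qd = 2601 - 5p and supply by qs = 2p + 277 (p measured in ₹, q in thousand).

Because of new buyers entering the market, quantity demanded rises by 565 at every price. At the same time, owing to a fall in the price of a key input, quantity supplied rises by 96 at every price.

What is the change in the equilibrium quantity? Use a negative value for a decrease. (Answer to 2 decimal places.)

+230.00

Original equilibrium: 2601 - 5p = 2p + 277 gives 2324 = 7p, so p = 332 and q = 941.
The new curves are qd = 3166 - 5p (demand) and qs = 2p + 373 (supply).
Clearing the new market: 3166 - 5p = 2p + 373, so p = 399 and q = 1171.
Δq = 1171 − 941 = +230.00.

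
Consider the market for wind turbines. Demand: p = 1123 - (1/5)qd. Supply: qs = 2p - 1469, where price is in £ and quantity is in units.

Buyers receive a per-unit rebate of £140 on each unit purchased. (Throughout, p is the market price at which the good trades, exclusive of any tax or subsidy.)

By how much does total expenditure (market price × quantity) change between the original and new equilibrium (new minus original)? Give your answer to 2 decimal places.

Before the shock: 5615 - 5p = 2p - 1469 ⇒ 7084 = 7p ⇒ p = 1012, q = 555.
Since buyers' out-of-pocket price is the market price minus the rebate, the effective demand curve becomes qd = 6315 - 5p.
New equilibrium: 6315 - 5p = 2p - 1469 ⇒ 7784 = 7p ⇒ p = 1112, q = 755.
Expenditure moves from 1012×555 = 561660 to 1112×755 = 839560; change = +277900.00.

+277900.00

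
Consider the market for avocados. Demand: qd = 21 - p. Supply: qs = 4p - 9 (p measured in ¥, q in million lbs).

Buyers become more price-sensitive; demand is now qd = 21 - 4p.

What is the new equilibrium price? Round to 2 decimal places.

3.75

Solve the original market: 21 - p = 4p - 9, hence p = 6 and q = 15.
With the change applied: demand qd = 21 - 4p, supply qs = 4p - 9.
Clearing the new market: 21 - 4p = 4p - 9, so p = 3.75 and q = 6.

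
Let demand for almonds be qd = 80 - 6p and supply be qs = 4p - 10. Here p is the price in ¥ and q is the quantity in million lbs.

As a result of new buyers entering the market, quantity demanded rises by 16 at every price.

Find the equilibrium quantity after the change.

32.4

Before the shock: 80 - 6p = 4p - 10 ⇒ 90 = 10p ⇒ p = 9, q = 26.
The shock moves the curves to qd = 96 - 6p and qs = 4p - 10.
Setting them equal: 96 - 6p = 4p - 10 → 106 = 10p, so p = 10.6 and q = 32.4.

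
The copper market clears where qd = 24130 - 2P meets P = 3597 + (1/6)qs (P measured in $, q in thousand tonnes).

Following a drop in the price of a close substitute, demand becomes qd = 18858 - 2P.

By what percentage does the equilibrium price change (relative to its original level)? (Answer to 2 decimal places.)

Original equilibrium: 24130 - 2P = 6P - 21582 gives 45712 = 8P, so P = 5714 and q = 12702.
The new curves are qd = 18858 - 2P (demand) and qs = 6P - 21582 (supply).
Clearing the new market: 18858 - 2P = 6P - 21582, so P = 5055 and q = 8748.
%ΔP = (5055 − 5714) / 5714 × 100 = -11.53%.

-11.53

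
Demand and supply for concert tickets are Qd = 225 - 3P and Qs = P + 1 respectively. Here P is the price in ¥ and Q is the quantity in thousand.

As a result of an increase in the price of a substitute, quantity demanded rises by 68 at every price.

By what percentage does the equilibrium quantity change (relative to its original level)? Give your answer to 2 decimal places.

Initially, 225 - 3P = P + 1, so 224 = 4P and P = 56, Q = 57.
After the shift, demand is Qd = 293 - 3P and supply is Qs = P + 1.
Clearing the new market: 293 - 3P = P + 1, so P = 73 and Q = 74.
%ΔQ = (74 − 57) / 57 × 100 = +29.82%.

+29.82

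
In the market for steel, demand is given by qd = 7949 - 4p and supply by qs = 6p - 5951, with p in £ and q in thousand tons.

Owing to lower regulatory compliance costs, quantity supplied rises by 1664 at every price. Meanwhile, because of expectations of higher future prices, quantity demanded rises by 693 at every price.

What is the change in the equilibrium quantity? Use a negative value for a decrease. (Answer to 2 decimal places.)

+1081.40

Original equilibrium: 7949 - 4p = 6p - 5951 gives 13900 = 10p, so p = 1390 and q = 2389.
With the change applied: demand qd = 8642 - 4p, supply qs = 6p - 4287.
Setting them equal: 8642 - 4p = 6p - 4287 → 12929 = 10p, so p = 1292.9 and q = 3470.4.
Δq = 3470.4 − 2389 = +1081.40.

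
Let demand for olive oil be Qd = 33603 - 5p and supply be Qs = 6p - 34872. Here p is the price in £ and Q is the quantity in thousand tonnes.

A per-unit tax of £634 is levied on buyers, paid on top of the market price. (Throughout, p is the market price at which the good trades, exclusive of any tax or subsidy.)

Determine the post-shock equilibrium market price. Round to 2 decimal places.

5936.82

Solve the original market: 33603 - 5p = 6p - 34872, hence p = 6225 and Q = 2478.
Since buyers pay the price plus the tax, the effective demand curve becomes Qd = 30433 - 5p.
Clearing the new market: 30433 - 5p = 6p - 34872, so p = 65305/11 ≈ 5936.8182 and Q = 8238/11 ≈ 748.9091.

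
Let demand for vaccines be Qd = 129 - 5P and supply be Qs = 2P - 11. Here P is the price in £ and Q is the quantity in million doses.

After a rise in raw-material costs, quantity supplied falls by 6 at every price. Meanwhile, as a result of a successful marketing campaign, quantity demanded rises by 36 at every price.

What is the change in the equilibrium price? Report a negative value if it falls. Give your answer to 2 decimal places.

Original equilibrium: 129 - 5P = 2P - 11 gives 140 = 7P, so P = 20 and Q = 29.
The shock moves the curves to Qd = 165 - 5P and Qs = 2P - 17.
Clearing the new market: 165 - 5P = 2P - 17, so P = 26 and Q = 35.
ΔP = 26 − 20 = +6.00.

+6.00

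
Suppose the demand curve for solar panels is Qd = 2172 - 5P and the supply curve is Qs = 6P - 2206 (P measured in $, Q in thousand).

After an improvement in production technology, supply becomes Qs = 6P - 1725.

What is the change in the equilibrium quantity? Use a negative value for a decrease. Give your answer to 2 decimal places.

+218.64

Solve the original market: 2172 - 5P = 6P - 2206, hence P = 398 and Q = 182.
With the change applied: demand Qd = 2172 - 5P, supply Qs = 6P - 1725.
New equilibrium: 2172 - 5P = 6P - 1725 ⇒ 3897 = 11P ⇒ P = 3897/11 ≈ 354.2727, Q = 4407/11 ≈ 400.6364.
ΔQ = 400.6364 − 182 = +218.64.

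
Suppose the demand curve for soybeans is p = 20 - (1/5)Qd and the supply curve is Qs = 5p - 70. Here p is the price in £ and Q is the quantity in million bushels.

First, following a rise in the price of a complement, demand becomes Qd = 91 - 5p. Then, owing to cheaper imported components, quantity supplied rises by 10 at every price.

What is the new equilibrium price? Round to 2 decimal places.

15.10

Before the shock: 100 - 5p = 5p - 70 ⇒ 170 = 10p ⇒ p = 17, Q = 15.
With the change applied: demand Qd = 91 - 5p, supply Qs = 5p - 60.
Clearing the new market: 91 - 5p = 5p - 60, so p = 15.1 and Q = 15.5.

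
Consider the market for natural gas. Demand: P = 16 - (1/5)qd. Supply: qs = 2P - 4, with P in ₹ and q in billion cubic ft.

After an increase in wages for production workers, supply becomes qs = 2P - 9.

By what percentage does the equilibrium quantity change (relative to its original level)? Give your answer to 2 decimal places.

-17.86

Before the shock: 80 - 5P = 2P - 4 ⇒ 84 = 7P ⇒ P = 12, q = 20.
The new curves are qd = 80 - 5P (demand) and qs = 2P - 9 (supply).
Equate the new curves: 80 - 5P = 2P - 9, giving 89 = 7P, P = 89/7 ≈ 12.7143, q = 115/7 ≈ 16.4286.
%Δq = (16.4286 − 20) / 20 × 100 = -17.86%.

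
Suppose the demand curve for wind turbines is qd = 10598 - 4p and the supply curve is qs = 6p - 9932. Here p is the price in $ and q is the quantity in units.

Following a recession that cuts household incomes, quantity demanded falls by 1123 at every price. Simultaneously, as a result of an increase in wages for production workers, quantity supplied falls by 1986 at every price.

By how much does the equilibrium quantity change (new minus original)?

-1468.2

Before the shock: 10598 - 4p = 6p - 9932 ⇒ 20530 = 10p ⇒ p = 2053, q = 2386.
The shock moves the curves to qd = 9475 - 4p and qs = 6p - 11918.
New equilibrium: 9475 - 4p = 6p - 11918 ⇒ 21393 = 10p ⇒ p = 2139.3, q = 917.8.
Δq = 917.8 − 2386 = -1468.2.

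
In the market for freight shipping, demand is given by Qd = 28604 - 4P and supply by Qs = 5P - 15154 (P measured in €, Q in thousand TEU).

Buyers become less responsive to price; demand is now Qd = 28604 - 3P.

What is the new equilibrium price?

Initially, 28604 - 4P = 5P - 15154, so 43758 = 9P and P = 4862, Q = 9156.
The new curves are Qd = 28604 - 3P (demand) and Qs = 5P - 15154 (supply).
Equate the new curves: 28604 - 3P = 5P - 15154, giving 43758 = 8P, P = 5469.75, Q = 12194.75.

5469.75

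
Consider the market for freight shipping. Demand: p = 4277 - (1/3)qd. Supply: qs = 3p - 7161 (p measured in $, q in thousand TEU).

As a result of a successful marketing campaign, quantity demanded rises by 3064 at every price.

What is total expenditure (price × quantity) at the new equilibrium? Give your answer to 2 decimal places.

16780925.33

Original equilibrium: 12831 - 3p = 3p - 7161 gives 19992 = 6p, so p = 3332 and q = 2835.
After the shift, demand is qd = 15895 - 3p and supply is qs = 3p - 7161.
Equate the new curves: 15895 - 3p = 3p - 7161, giving 23056 = 6p, p = 11528/3 ≈ 3842.6667, q = 4367.
New expenditure = 3842.6667 × 4367 = 16780925.33.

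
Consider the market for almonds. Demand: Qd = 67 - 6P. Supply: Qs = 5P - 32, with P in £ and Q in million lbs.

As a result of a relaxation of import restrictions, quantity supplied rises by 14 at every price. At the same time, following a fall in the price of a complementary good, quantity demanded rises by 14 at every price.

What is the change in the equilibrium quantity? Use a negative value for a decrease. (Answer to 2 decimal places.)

Original equilibrium: 67 - 6P = 5P - 32 gives 99 = 11P, so P = 9 and Q = 13.
The new curves are Qd = 81 - 6P (demand) and Qs = 5P - 18 (supply).
Equate the new curves: 81 - 6P = 5P - 18, giving 99 = 11P, P = 9, Q = 27.
ΔQ = 27 − 13 = +14.00.

+14.00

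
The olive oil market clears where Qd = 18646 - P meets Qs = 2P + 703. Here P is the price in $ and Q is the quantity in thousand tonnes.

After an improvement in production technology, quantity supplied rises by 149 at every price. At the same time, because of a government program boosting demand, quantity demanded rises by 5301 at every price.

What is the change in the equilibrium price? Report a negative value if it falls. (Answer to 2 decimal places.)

+1717.33

Solve the original market: 18646 - P = 2P + 703, hence P = 5981 and Q = 12665.
The new curves are Qd = 23947 - P (demand) and Qs = 2P + 852 (supply).
Equate the new curves: 23947 - P = 2P + 852, giving 23095 = 3P, P = 23095/3 ≈ 7698.3333, Q = 48746/3 ≈ 16248.6667.
ΔP = 7698.3333 − 5981 = +1717.33.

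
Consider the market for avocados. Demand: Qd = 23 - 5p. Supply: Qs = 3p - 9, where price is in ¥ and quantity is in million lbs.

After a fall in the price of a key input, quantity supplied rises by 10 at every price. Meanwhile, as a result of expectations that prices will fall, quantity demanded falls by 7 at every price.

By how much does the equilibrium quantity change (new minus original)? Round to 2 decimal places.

Original equilibrium: 23 - 5p = 3p - 9 gives 32 = 8p, so p = 4 and Q = 3.
The new curves are Qd = 16 - 5p (demand) and Qs = 3p + 1 (supply).
Equate the new curves: 16 - 5p = 3p + 1, giving 15 = 8p, p = 1.875, Q = 6.625.
ΔQ = 6.625 − 3 = +3.63.

+3.63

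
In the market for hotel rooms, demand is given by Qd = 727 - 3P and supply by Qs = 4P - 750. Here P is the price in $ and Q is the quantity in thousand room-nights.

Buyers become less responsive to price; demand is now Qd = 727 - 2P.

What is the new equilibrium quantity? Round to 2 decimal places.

Original equilibrium: 727 - 3P = 4P - 750 gives 1477 = 7P, so P = 211 and Q = 94.
The new curves are Qd = 727 - 2P (demand) and Qs = 4P - 750 (supply).
Equate the new curves: 727 - 2P = 4P - 750, giving 1477 = 6P, P = 1477/6 ≈ 246.1667, Q = 704/3 ≈ 234.6667.

234.67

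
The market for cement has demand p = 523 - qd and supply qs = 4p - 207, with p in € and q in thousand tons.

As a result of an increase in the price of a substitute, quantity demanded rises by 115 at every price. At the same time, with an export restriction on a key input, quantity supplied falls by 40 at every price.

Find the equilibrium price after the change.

177

Original equilibrium: 523 - p = 4p - 207 gives 730 = 5p, so p = 146 and q = 377.
After the shift, demand is qd = 638 - p and supply is qs = 4p - 247.
Clearing the new market: 638 - p = 4p - 247, so p = 177 and q = 461.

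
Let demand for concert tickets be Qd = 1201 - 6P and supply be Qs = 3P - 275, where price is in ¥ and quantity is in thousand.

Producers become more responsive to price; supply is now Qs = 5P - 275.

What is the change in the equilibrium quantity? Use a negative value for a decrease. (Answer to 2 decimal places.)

+178.91

Original equilibrium: 1201 - 6P = 3P - 275 gives 1476 = 9P, so P = 164 and Q = 217.
With the change applied: demand Qd = 1201 - 6P, supply Qs = 5P - 275.
Setting them equal: 1201 - 6P = 5P - 275 → 1476 = 11P, so P = 1476/11 ≈ 134.1818 and Q = 4355/11 ≈ 395.9091.
ΔQ = 395.9091 − 217 = +178.91.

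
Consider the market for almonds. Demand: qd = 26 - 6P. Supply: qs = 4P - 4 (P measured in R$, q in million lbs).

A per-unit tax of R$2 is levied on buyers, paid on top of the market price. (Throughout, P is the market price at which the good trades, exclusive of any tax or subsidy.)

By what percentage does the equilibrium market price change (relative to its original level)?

Solve the original market: 26 - 6P = 4P - 4, hence P = 3 and q = 8.
Since buyers pay the price plus the tax, the effective demand curve becomes qd = 14 - 6P.
New equilibrium: 14 - 6P = 4P - 4 ⇒ 18 = 10P ⇒ P = 1.8, q = 3.2.
%ΔP = (1.8 − 3) / 3 × 100 = -40%.

-40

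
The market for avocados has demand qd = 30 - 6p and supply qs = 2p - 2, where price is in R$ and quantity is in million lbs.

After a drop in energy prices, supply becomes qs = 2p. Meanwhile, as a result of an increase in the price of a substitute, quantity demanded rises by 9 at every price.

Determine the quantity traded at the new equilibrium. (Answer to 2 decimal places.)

9.75

Solve the original market: 30 - 6p = 2p - 2, hence p = 4 and q = 6.
After the shift, demand is qd = 39 - 6p and supply is qs = 2p.
Setting them equal: 39 - 6p = 2p → 39 = 8p, so p = 4.875 and q = 9.75.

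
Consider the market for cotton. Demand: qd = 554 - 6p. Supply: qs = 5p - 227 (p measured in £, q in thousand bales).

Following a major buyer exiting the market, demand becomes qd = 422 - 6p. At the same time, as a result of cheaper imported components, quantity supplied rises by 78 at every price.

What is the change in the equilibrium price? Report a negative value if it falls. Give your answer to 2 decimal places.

-19.09

Initially, 554 - 6p = 5p - 227, so 781 = 11p and p = 71, q = 128.
The shock moves the curves to qd = 422 - 6p and qs = 5p - 149.
Clearing the new market: 422 - 6p = 5p - 149, so p = 571/11 ≈ 51.9091 and q = 1216/11 ≈ 110.5455.
Δp = 51.9091 − 71 = -19.09.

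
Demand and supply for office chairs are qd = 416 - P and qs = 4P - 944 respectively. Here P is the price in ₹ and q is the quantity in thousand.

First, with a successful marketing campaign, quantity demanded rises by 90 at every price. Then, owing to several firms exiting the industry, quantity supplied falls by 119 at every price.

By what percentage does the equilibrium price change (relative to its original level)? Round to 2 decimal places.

+15.37

Original equilibrium: 416 - P = 4P - 944 gives 1360 = 5P, so P = 272 and q = 144.
After the shift, demand is qd = 506 - P and supply is qs = 4P - 1063.
Setting them equal: 506 - P = 4P - 1063 → 1569 = 5P, so P = 313.8 and q = 192.2.
%ΔP = (313.8 − 272) / 272 × 100 = +15.37%.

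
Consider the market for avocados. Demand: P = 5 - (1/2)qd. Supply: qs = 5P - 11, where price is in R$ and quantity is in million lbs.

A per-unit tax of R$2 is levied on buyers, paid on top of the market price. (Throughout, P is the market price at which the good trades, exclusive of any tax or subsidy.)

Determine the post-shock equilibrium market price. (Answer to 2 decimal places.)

Original equilibrium: 10 - 2P = 5P - 11 gives 21 = 7P, so P = 3 and q = 4.
Since buyers pay the price plus the tax, the effective demand curve becomes qd = 6 - 2P.
New equilibrium: 6 - 2P = 5P - 11 ⇒ 17 = 7P ⇒ P = 17/7 ≈ 2.4286, q = 8/7 ≈ 1.1429.

2.43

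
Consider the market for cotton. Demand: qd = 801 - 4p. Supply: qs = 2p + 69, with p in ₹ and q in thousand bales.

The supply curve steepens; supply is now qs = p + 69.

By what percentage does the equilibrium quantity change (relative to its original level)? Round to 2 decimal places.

-31.18

Before the shock: 801 - 4p = 2p + 69 ⇒ 732 = 6p ⇒ p = 122, q = 313.
The shock moves the curves to qd = 801 - 4p and qs = p + 69.
Setting them equal: 801 - 4p = p + 69 → 732 = 5p, so p = 146.4 and q = 215.4.
%Δq = (215.4 − 313) / 313 × 100 = -31.18%.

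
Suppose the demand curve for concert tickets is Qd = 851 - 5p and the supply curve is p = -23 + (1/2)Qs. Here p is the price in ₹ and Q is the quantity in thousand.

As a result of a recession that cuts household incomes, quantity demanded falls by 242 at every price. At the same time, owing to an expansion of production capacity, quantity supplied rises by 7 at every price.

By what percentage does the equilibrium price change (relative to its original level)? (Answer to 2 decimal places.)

-30.93

Before the shock: 851 - 5p = 2p + 46 ⇒ 805 = 7p ⇒ p = 115, Q = 276.
The shock moves the curves to Qd = 609 - 5p and Qs = 2p + 53.
Setting them equal: 609 - 5p = 2p + 53 → 556 = 7p, so p = 556/7 ≈ 79.4286 and Q = 1483/7 ≈ 211.8571.
%Δp = (79.4286 − 115) / 115 × 100 = -30.93%.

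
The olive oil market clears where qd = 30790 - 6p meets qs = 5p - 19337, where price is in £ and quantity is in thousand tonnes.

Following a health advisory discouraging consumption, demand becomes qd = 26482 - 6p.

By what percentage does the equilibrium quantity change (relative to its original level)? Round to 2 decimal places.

-56.79

Solve the original market: 30790 - 6p = 5p - 19337, hence p = 4557 and q = 3448.
With the change applied: demand qd = 26482 - 6p, supply qs = 5p - 19337.
Clearing the new market: 26482 - 6p = 5p - 19337, so p = 45819/11 ≈ 4165.3636 and q = 16388/11 ≈ 1489.8182.
%Δq = (1489.8182 − 3448) / 3448 × 100 = -56.79%.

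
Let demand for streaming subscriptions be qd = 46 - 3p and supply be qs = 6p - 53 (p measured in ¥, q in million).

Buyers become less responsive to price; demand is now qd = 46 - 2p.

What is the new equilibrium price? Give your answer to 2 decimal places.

12.38

Original equilibrium: 46 - 3p = 6p - 53 gives 99 = 9p, so p = 11 and q = 13.
After the shift, demand is qd = 46 - 2p and supply is qs = 6p - 53.
Clearing the new market: 46 - 2p = 6p - 53, so p = 12.375 and q = 21.25.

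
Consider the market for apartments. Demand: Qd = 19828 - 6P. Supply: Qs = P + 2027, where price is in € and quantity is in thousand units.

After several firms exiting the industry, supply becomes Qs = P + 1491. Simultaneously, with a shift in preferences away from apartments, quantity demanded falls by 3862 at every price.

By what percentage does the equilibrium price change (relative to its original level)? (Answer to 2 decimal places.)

-18.68

Before the shock: 19828 - 6P = P + 2027 ⇒ 17801 = 7P ⇒ P = 2543, Q = 4570.
The shock moves the curves to Qd = 15966 - 6P and Qs = P + 1491.
New equilibrium: 15966 - 6P = P + 1491 ⇒ 14475 = 7P ⇒ P = 14475/7 ≈ 2067.8571, Q = 24912/7 ≈ 3558.8571.
%ΔP = (2067.8571 − 2543) / 2543 × 100 = -18.68%.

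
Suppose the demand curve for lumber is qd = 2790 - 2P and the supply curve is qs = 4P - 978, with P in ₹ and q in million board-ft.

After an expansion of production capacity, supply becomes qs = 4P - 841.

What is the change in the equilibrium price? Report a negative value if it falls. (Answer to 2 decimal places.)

Original equilibrium: 2790 - 2P = 4P - 978 gives 3768 = 6P, so P = 628 and q = 1534.
The shock moves the curves to qd = 2790 - 2P and qs = 4P - 841.
Clearing the new market: 2790 - 2P = 4P - 841, so P = 3631/6 ≈ 605.1667 and q = 4739/3 ≈ 1579.6667.
ΔP = 605.1667 − 628 = -22.83.

-22.83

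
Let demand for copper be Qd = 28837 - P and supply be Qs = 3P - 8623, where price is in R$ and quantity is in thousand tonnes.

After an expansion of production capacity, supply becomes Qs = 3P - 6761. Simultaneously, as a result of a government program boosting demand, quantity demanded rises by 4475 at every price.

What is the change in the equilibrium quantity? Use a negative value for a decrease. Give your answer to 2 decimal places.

+3821.75

Solve the original market: 28837 - P = 3P - 8623, hence P = 9365 and Q = 19472.
The shock moves the curves to Qd = 33312 - P and Qs = 3P - 6761.
New equilibrium: 33312 - P = 3P - 6761 ⇒ 40073 = 4P ⇒ P = 10018.25, Q = 23293.75.
ΔQ = 23293.75 − 19472 = +3821.75.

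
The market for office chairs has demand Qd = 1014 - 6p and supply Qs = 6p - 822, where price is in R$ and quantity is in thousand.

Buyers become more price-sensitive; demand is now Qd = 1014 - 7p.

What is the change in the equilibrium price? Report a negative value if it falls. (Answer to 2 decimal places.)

Solve the original market: 1014 - 6p = 6p - 822, hence p = 153 and Q = 96.
With the change applied: demand Qd = 1014 - 7p, supply Qs = 6p - 822.
Setting them equal: 1014 - 7p = 6p - 822 → 1836 = 13p, so p = 1836/13 ≈ 141.2308 and Q = 330/13 ≈ 25.3846.
Δp = 141.2308 − 153 = -11.77.

-11.77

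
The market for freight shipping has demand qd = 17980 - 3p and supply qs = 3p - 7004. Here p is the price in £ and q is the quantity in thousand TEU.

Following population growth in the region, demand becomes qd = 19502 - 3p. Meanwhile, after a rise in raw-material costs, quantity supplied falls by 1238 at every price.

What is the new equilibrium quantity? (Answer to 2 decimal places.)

Solve the original market: 17980 - 3p = 3p - 7004, hence p = 4164 and q = 5488.
The new curves are qd = 19502 - 3p (demand) and qs = 3p - 8242 (supply).
New equilibrium: 19502 - 3p = 3p - 8242 ⇒ 27744 = 6p ⇒ p = 4624, q = 5630.

5630.00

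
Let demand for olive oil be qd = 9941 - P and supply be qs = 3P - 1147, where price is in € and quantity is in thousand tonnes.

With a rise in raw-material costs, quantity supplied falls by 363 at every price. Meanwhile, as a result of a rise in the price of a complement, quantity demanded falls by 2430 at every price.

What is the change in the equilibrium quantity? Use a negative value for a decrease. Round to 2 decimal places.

-1913.25

Solve the original market: 9941 - P = 3P - 1147, hence P = 2772 and q = 7169.
After the shift, demand is qd = 7511 - P and supply is qs = 3P - 1510.
Equate the new curves: 7511 - P = 3P - 1510, giving 9021 = 4P, P = 2255.25, q = 5255.75.
Δq = 5255.75 − 7169 = -1913.25.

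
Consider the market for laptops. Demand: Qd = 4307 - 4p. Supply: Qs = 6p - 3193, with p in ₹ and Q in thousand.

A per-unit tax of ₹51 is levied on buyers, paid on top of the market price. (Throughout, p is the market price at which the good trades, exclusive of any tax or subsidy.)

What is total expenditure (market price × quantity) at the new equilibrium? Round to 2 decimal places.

Initially, 4307 - 4p = 6p - 3193, so 7500 = 10p and p = 750, Q = 1307.
Since buyers pay the price plus the tax, the effective demand curve becomes Qd = 4103 - 4p.
Setting them equal: 4103 - 4p = 6p - 3193 → 7296 = 10p, so p = 729.6 and Q = 1184.6.
New expenditure = 729.6 × 1184.6 = 864284.16.

864284.16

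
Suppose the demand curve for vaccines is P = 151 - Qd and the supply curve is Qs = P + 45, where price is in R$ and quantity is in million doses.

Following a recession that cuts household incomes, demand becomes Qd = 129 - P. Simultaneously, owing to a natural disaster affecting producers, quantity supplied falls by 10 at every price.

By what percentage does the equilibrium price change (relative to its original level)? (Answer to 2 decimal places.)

Before the shock: 151 - P = P + 45 ⇒ 106 = 2P ⇒ P = 53, Q = 98.
The new curves are Qd = 129 - P (demand) and Qs = P + 35 (supply).
New equilibrium: 129 - P = P + 35 ⇒ 94 = 2P ⇒ P = 47, Q = 82.
%ΔP = (47 − 53) / 53 × 100 = -11.32%.

-11.32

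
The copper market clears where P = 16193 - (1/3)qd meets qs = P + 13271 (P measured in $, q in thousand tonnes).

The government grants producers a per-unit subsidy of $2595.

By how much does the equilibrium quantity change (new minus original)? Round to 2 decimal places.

Initially, 48579 - 3P = P + 13271, so 35308 = 4P and P = 8827, q = 22098.
Since sellers receive the price plus the subsidy, the effective supply curve becomes qs = P + 15866.
Clearing the new market: 48579 - 3P = P + 15866, so P = 8178.25 and q = 24044.25.
Δq = 24044.25 − 22098 = +1946.25.

+1946.25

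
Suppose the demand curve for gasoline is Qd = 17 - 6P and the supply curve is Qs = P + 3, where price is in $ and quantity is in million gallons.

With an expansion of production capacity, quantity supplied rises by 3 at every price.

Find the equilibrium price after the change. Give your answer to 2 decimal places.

1.57

Original equilibrium: 17 - 6P = P + 3 gives 14 = 7P, so P = 2 and Q = 5.
The shock moves the curves to Qd = 17 - 6P and Qs = P + 6.
Setting them equal: 17 - 6P = P + 6 → 11 = 7P, so P = 11/7 ≈ 1.5714 and Q = 53/7 ≈ 7.5714.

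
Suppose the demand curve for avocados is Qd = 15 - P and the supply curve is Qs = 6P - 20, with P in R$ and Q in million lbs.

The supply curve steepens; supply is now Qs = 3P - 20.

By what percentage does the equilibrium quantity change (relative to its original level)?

Original equilibrium: 15 - P = 6P - 20 gives 35 = 7P, so P = 5 and Q = 10.
After the shift, demand is Qd = 15 - P and supply is Qs = 3P - 20.
Equate the new curves: 15 - P = 3P - 20, giving 35 = 4P, P = 8.75, Q = 6.25.
%ΔQ = (6.25 − 10) / 10 × 100 = -37.5%.

-37.5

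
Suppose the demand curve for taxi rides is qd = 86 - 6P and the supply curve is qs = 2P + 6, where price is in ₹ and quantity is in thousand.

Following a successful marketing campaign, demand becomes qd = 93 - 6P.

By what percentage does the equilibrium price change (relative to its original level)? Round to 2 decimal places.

Original equilibrium: 86 - 6P = 2P + 6 gives 80 = 8P, so P = 10 and q = 26.
The shock moves the curves to qd = 93 - 6P and qs = 2P + 6.
Setting them equal: 93 - 6P = 2P + 6 → 87 = 8P, so P = 10.875 and q = 27.75.
%ΔP = (10.875 − 10) / 10 × 100 = +8.75%.

+8.75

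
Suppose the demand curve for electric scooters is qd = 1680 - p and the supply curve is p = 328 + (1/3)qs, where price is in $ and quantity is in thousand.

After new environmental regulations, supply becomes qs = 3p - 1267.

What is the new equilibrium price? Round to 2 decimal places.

Before the shock: 1680 - p = 3p - 984 ⇒ 2664 = 4p ⇒ p = 666, q = 1014.
After the shift, demand is qd = 1680 - p and supply is qs = 3p - 1267.
Clearing the new market: 1680 - p = 3p - 1267, so p = 736.75 and q = 943.25.

736.75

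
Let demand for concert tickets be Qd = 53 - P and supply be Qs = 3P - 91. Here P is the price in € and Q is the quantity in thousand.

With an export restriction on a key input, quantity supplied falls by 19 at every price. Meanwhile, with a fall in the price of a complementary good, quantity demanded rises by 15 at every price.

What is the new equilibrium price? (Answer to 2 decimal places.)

44.50

Original equilibrium: 53 - P = 3P - 91 gives 144 = 4P, so P = 36 and Q = 17.
The new curves are Qd = 68 - P (demand) and Qs = 3P - 110 (supply).
Setting them equal: 68 - P = 3P - 110 → 178 = 4P, so P = 44.5 and Q = 23.5.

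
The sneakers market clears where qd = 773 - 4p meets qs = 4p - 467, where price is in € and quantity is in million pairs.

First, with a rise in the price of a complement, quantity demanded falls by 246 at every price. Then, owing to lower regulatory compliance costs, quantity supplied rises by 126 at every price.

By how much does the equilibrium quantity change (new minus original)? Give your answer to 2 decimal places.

-60.00

Initially, 773 - 4p = 4p - 467, so 1240 = 8p and p = 155, q = 153.
The shock moves the curves to qd = 527 - 4p and qs = 4p - 341.
Equate the new curves: 527 - 4p = 4p - 341, giving 868 = 8p, p = 108.5, q = 93.
Δq = 93 − 153 = -60.00.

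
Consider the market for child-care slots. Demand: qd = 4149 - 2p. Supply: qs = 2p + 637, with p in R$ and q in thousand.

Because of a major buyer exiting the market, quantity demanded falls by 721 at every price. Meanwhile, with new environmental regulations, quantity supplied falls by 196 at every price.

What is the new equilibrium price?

Solve the original market: 4149 - 2p = 2p + 637, hence p = 878 and q = 2393.
The shock moves the curves to qd = 3428 - 2p and qs = 2p + 441.
Equate the new curves: 3428 - 2p = 2p + 441, giving 2987 = 4p, p = 746.75, q = 1934.5.

746.75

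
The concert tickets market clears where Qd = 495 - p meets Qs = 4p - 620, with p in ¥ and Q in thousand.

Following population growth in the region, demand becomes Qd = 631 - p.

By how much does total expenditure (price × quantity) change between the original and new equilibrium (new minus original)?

Solve the original market: 495 - p = 4p - 620, hence p = 223 and Q = 272.
The shock moves the curves to Qd = 631 - p and Qs = 4p - 620.
Clearing the new market: 631 - p = 4p - 620, so p = 250.2 and Q = 380.8.
Expenditure moves from 223×272 = 60656 to 250.2×380.8 = 95276.16; change = +34620.16.

+34620.16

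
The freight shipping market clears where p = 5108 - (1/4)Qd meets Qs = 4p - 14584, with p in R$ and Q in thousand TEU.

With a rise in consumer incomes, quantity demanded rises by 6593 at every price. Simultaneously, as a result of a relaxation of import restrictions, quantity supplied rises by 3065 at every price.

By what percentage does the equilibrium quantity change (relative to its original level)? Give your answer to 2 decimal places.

Initially, 20432 - 4p = 4p - 14584, so 35016 = 8p and p = 4377, Q = 2924.
With the change applied: demand Qd = 27025 - 4p, supply Qs = 4p - 11519.
New equilibrium: 27025 - 4p = 4p - 11519 ⇒ 38544 = 8p ⇒ p = 4818, Q = 7753.
%ΔQ = (7753 − 2924) / 2924 × 100 = +165.15%.

+165.15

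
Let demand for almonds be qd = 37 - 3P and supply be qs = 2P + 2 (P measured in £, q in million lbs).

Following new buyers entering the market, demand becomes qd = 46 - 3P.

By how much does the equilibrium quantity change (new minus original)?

Before the shock: 37 - 3P = 2P + 2 ⇒ 35 = 5P ⇒ P = 7, q = 16.
After the shift, demand is qd = 46 - 3P and supply is qs = 2P + 2.
Setting them equal: 46 - 3P = 2P + 2 → 44 = 5P, so P = 8.8 and q = 19.6.
Δq = 19.6 − 16 = +3.6.

+3.6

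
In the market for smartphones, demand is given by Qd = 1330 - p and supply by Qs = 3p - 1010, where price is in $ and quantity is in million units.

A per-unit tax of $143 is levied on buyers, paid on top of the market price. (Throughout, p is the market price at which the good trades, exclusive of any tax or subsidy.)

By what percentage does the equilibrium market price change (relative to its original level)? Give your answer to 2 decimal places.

Original equilibrium: 1330 - p = 3p - 1010 gives 2340 = 4p, so p = 585 and Q = 745.
Since buyers pay the price plus the tax, the effective demand curve becomes Qd = 1187 - p.
New equilibrium: 1187 - p = 3p - 1010 ⇒ 2197 = 4p ⇒ p = 549.25, Q = 637.75.
%Δp = (549.25 − 585) / 585 × 100 = -6.11%.

-6.11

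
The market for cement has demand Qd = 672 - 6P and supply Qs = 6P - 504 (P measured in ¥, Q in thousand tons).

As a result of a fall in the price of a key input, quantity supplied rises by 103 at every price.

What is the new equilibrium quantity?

135.5

Initially, 672 - 6P = 6P - 504, so 1176 = 12P and P = 98, Q = 84.
With the change applied: demand Qd = 672 - 6P, supply Qs = 6P - 401.
Clearing the new market: 672 - 6P = 6P - 401, so P = 1073/12 ≈ 89.4167 and Q = 135.5.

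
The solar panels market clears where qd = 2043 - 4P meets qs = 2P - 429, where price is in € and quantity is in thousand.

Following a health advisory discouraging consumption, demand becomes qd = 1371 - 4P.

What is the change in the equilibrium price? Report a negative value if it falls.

Before the shock: 2043 - 4P = 2P - 429 ⇒ 2472 = 6P ⇒ P = 412, q = 395.
After the shift, demand is qd = 1371 - 4P and supply is qs = 2P - 429.
Equate the new curves: 1371 - 4P = 2P - 429, giving 1800 = 6P, P = 300, q = 171.
ΔP = 300 − 412 = -112.

-112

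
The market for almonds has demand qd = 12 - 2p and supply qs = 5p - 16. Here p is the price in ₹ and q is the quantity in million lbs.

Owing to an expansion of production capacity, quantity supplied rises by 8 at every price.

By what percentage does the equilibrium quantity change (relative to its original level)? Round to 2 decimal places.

Before the shock: 12 - 2p = 5p - 16 ⇒ 28 = 7p ⇒ p = 4, q = 4.
After the shift, demand is qd = 12 - 2p and supply is qs = 5p - 8.
Equate the new curves: 12 - 2p = 5p - 8, giving 20 = 7p, p = 20/7 ≈ 2.8571, q = 44/7 ≈ 6.2857.
%Δq = (6.2857 − 4) / 4 × 100 = +57.14%.

+57.14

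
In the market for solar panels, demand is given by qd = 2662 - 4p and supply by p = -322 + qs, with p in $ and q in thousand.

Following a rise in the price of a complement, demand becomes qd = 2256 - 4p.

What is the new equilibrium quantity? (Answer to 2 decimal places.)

Initially, 2662 - 4p = p + 322, so 2340 = 5p and p = 468, q = 790.
The shock moves the curves to qd = 2256 - 4p and qs = p + 322.
Setting them equal: 2256 - 4p = p + 322 → 1934 = 5p, so p = 386.8 and q = 708.8.

708.80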